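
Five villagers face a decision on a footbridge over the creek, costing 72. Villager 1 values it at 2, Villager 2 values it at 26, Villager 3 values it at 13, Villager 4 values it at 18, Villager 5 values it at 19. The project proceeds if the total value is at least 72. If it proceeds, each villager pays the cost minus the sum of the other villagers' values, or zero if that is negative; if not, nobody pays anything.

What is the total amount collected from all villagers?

Total value 78 ≥ cost 72, so it is built.
Villager 1: others sum to 76; max(0, 72 - 76) = 0.
Villager 2: others sum to 52; max(0, 72 - 52) = 20.
Villager 3: others sum to 65; max(0, 72 - 65) = 7.
Villager 4: others sum to 60; max(0, 72 - 60) = 12.
Villager 5: others sum to 59; max(0, 72 - 59) = 13.
Total collected = 0 + 20 + 7 + 12 + 13 = 52.

52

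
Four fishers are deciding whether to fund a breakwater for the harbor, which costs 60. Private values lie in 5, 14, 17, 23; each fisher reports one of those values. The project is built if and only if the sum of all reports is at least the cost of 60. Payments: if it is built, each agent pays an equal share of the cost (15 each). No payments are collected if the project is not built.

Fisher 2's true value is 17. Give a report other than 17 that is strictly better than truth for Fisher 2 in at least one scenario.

23

Suppose Fisher 1 reports 5, Fisher 3 reports 14 and Fisher 4 reports 23.
Report 17: project not built, utility 0.
Report 23: project built, pays 15, utility 17 - 15 = 2.
So reporting 23 beats truth here (2 > 0).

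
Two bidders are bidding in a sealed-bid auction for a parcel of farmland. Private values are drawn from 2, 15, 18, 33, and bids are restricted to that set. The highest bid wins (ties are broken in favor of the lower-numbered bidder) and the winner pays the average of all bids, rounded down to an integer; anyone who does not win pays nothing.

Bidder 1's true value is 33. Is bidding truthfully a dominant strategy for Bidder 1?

Consider the case where Bidder 2 bids 2.
Truthful bid 33: wins, pays 17, utility 33 - 17 = 16.
Bid 2 instead: wins, pays 2, utility 33 - 2 = 31.
Since 31 > 16, bidding 2 is strictly better here, so truthful bidding is not dominant.

No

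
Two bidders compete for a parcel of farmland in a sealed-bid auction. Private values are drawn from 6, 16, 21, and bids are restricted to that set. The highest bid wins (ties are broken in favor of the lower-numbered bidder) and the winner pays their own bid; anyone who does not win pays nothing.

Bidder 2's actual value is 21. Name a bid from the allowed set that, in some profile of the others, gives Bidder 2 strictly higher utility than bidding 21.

16

Suppose Bidder 1 bids 6.
Bid 21: wins, pays 21, utility 21 - 21 = 0.
Bid 16: wins, pays 16, utility 21 - 16 = 5.
So bidding 16 beats truth here (5 > 0).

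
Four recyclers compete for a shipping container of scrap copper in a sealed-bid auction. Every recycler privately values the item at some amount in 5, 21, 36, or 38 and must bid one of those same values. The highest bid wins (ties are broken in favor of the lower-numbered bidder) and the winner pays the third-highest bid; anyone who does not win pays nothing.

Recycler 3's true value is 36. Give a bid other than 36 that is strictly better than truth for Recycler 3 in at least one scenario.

38

Suppose Recycler 1 bids 5, Recycler 2 bids 5 and Recycler 4 bids 38.
Bid 36: loses, pays 0, utility 0.
Bid 38: wins, pays 5, utility 36 - 5 = 31.
So bidding 38 beats truth here (31 > 0).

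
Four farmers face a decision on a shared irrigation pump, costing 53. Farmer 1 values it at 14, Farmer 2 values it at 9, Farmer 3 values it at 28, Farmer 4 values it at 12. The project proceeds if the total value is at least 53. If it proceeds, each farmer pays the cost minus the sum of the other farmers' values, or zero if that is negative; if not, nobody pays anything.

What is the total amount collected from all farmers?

24

Total value 63 ≥ cost 53, so it is built.
Farmer 1: others sum to 49; max(0, 53 - 49) = 4.
Farmer 2: others sum to 54; max(0, 53 - 54) = 0.
Farmer 3: others sum to 35; max(0, 53 - 35) = 18.
Farmer 4: others sum to 51; max(0, 53 - 51) = 2.
Total collected = 4 + 0 + 18 + 2 = 24.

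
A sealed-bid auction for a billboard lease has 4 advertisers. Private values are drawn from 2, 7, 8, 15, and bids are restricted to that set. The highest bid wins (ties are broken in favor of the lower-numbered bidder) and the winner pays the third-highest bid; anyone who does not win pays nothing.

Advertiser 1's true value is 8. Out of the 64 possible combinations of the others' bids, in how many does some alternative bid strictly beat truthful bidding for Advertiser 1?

12

Others bid (2, 2, 15): truth gives 0; bid 15 gives 6 > 0. Violating.
Others bid (2, 7, 15): truth gives 0; bid 15 gives 1 > 0. Violating.
Others bid (2, 15, 2): truth gives 0; bid 15 gives 6 > 0. Violating.
Others bid (2, 15, 7): truth gives 0; bid 15 gives 1 > 0. Violating.
Others bid (2, 2, 2): truth gives 6; no alternative beats it.
Others bid (2, 2, 7): truth gives 6; no alternative beats it.
(Checking all 64 profiles: 12 have a profitable deviation, 52 do not.)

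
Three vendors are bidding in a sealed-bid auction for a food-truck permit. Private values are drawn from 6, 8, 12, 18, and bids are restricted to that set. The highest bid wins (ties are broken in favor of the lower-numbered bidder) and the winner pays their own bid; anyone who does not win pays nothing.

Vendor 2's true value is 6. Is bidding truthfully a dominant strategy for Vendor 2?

Check each profile of the others' bids and compare truth against every alternative bid.
Others bid (6, 6): truth gives 0, best alternative gives -2.
Others bid (6, 8): truth gives 0, best alternative gives -2.
Others bid (6, 12): truth gives 0, best alternative gives 0.
Others bid (6, 18): truth gives 0, best alternative gives 0.
Others bid (8, 6): truth gives 0, best alternative gives 0.
Others bid (8, 8): truth gives 0, best alternative gives 0.
(Remaining 10 profiles checked similarly; truth is weakly best in each.)
In every case the truthful bid is at least as good as any alternative, so it is a dominant strategy.

Yes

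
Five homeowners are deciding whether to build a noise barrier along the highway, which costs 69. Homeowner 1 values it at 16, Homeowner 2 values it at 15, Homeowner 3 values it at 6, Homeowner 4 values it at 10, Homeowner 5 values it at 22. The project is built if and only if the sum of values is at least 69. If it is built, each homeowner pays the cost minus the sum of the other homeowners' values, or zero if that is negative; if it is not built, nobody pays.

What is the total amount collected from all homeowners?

69

Total value 69 ≥ cost 69, so it is built.
Homeowner 1: others sum to 53; max(0, 69 - 53) = 16.
Homeowner 2: others sum to 54; max(0, 69 - 54) = 15.
Homeowner 3: others sum to 63; max(0, 69 - 63) = 6.
Homeowner 4: others sum to 59; max(0, 69 - 59) = 10.
Homeowner 5: others sum to 47; max(0, 69 - 47) = 22.
Total collected = 16 + 15 + 6 + 10 + 22 = 69.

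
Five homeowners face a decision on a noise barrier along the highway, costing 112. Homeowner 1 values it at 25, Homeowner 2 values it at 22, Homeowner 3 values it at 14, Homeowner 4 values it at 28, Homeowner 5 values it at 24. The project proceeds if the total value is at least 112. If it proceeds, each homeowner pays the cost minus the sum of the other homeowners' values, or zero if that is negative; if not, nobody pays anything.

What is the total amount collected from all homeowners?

Total value 113 ≥ cost 112, so it is built.
Homeowner 1: others sum to 88; max(0, 112 - 88) = 24.
Homeowner 2: others sum to 91; max(0, 112 - 91) = 21.
Homeowner 3: others sum to 99; max(0, 112 - 99) = 13.
Homeowner 4: others sum to 85; max(0, 112 - 85) = 27.
Homeowner 5: others sum to 89; max(0, 112 - 89) = 23.
Total collected = 24 + 21 + 13 + 27 + 23 = 108.

108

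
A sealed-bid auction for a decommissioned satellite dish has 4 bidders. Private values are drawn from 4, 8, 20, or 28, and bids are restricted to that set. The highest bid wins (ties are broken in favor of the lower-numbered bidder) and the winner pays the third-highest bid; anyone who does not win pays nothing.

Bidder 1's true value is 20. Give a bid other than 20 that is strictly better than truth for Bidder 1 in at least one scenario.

Suppose Bidder 2 bids 4, Bidder 3 bids 4 and Bidder 4 bids 28.
Bid 20: loses, pays 0, utility 0.
Bid 28: wins, pays 4, utility 20 - 4 = 16.
So bidding 28 beats truth here (16 > 0).

28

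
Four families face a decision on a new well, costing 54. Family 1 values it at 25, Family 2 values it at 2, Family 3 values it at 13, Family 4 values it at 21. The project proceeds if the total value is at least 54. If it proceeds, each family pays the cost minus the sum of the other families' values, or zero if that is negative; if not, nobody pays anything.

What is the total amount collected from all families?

38

Total value 61 ≥ cost 54, so it is built.
Family 1: others sum to 36; max(0, 54 - 36) = 18.
Family 2: others sum to 59; max(0, 54 - 59) = 0.
Family 3: others sum to 48; max(0, 54 - 48) = 6.
Family 4: others sum to 40; max(0, 54 - 40) = 14.
Total collected = 18 + 0 + 6 + 14 = 38.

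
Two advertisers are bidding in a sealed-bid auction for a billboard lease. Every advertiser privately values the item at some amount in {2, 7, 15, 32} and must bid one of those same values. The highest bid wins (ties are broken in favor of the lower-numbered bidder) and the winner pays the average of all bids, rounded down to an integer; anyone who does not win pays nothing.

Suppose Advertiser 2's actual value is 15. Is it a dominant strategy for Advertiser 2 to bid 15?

No

Consider the case where Advertiser 1 bids 2.
Truthful bid 15: wins, pays 8, utility 15 - 8 = 7.
Bid 7 instead: wins, pays 4, utility 15 - 4 = 11.
Since 11 > 7, bidding 7 is strictly better here, so truthful bidding is not dominant.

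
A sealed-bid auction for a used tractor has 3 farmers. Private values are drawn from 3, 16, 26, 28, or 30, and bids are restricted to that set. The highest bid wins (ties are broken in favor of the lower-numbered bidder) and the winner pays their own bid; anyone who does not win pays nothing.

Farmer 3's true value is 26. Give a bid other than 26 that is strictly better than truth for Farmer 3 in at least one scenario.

16

Suppose Farmer 1 bids 3 and Farmer 2 bids 3.
Bid 26: wins, pays 26, utility 26 - 26 = 0.
Bid 16: wins, pays 16, utility 26 - 16 = 10.
So bidding 16 beats truth here (10 > 0).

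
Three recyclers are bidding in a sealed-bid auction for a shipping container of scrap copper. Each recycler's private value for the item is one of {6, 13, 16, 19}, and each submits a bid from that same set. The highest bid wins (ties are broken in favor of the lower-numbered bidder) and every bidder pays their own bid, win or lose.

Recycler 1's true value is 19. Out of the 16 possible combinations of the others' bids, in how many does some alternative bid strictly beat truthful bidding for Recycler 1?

Others bid (6, 6): truth gives 0; bid 6 gives 13 > 0. Violating.
Others bid (6, 13): truth gives 0; bid 13 gives 6 > 0. Violating.
Others bid (6, 16): truth gives 0; bid 16 gives 3 > 0. Violating.
Others bid (13, 6): truth gives 0; bid 13 gives 6 > 0. Violating.
Others bid (6, 19): truth gives 0; no alternative beats it.
Others bid (13, 19): truth gives 0; no alternative beats it.
(Checking all 16 profiles: 9 have a profitable deviation, 7 do not.)

9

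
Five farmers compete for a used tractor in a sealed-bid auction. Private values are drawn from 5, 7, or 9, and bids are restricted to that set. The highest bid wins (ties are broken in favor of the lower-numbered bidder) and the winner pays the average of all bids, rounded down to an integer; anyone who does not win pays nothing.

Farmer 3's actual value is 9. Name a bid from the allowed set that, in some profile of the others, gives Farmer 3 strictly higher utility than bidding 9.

7

Suppose Farmer 1 bids 5, Farmer 2 bids 5, Farmer 4 bids 5 and Farmer 5 bids 7.
Bid 9: wins, pays 6, utility 9 - 6 = 3.
Bid 7: wins, pays 5, utility 9 - 5 = 4.
So bidding 7 beats truth here (4 > 3).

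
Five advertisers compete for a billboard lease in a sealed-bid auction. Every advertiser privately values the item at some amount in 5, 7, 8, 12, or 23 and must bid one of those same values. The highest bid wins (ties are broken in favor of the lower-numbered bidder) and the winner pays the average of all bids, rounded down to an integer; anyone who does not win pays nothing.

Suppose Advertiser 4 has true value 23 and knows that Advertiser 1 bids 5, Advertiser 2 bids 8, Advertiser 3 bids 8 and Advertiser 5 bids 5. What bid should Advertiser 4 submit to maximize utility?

12

Bid 5: loses, pays 0, utility 0.
Bid 7: loses, pays 0, utility 0.
Bid 8: loses, pays 0, utility 0.
Bid 12: wins, pays 7, utility 23 - 7 = 16.
Bid 23: wins, pays 9, utility 23 - 9 = 14.
The best choice is 12 with utility 16.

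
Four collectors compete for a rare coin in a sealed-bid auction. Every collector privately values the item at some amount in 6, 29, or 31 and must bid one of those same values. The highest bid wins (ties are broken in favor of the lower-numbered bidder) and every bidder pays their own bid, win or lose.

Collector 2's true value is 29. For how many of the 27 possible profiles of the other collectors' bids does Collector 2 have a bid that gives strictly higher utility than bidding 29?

Others bid (6, 6, 31): truth gives -29; bid 31 gives -2 > -29. Violating.
Others bid (6, 29, 31): truth gives -29; bid 31 gives -2 > -29. Violating.
Others bid (6, 31, 6): truth gives -29; bid 31 gives -2 > -29. Violating.
Others bid (6, 31, 29): truth gives -29; bid 31 gives -2 > -29. Violating.
Others bid (6, 6, 6): truth gives 0; no alternative beats it.
Others bid (6, 6, 29): truth gives 0; no alternative beats it.
(Checking all 27 profiles: 23 have a profitable deviation, 4 do not.)

23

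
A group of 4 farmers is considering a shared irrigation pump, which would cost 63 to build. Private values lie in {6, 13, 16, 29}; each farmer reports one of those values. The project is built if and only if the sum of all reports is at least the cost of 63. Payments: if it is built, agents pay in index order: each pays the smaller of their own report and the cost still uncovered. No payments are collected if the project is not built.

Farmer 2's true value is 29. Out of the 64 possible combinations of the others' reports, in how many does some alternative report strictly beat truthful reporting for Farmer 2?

Others report (6, 13, 29): truth gives 0; report 16 gives 13 > 0. Violating.
Others report (6, 16, 29): truth gives 0; report 13 gives 16 > 0. Violating.
Others report (6, 29, 13): truth gives 0; report 16 gives 13 > 0. Violating.
Others report (6, 29, 16): truth gives 0; report 13 gives 16 > 0. Violating.
Others report (6, 6, 6): truth gives 0; no alternative beats it.
Others report (6, 6, 13): truth gives 0; no alternative beats it.
(Checking all 64 profiles: 35 have a profitable deviation, 29 do not.)

35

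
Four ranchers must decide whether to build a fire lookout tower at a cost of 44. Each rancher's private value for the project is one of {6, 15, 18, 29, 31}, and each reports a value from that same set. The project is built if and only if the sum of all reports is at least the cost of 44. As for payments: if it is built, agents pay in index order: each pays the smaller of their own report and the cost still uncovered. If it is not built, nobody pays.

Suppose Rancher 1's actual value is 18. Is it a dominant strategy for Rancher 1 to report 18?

Consider the case where Rancher 2 reports 6, Rancher 3 reports 6 and Rancher 4 reports 18.
Truthful report 18: project built, pays 18, utility 18 - 18 = 0.
Report 15 instead: project built, pays 15, utility 18 - 15 = 3.
Since 3 > 0, reporting 15 is strictly better here, so truthful reporting is not dominant.

No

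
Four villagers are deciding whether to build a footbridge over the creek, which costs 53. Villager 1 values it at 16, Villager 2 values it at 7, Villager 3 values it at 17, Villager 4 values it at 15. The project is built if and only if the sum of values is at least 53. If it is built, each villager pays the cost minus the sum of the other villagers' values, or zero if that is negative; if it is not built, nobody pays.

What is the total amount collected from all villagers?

47

Total value 55 ≥ cost 53, so it is built.
Villager 1: others sum to 39; max(0, 53 - 39) = 14.
Villager 2: others sum to 48; max(0, 53 - 48) = 5.
Villager 3: others sum to 38; max(0, 53 - 38) = 15.
Villager 4: others sum to 40; max(0, 53 - 40) = 13.
Total collected = 14 + 5 + 15 + 13 = 47.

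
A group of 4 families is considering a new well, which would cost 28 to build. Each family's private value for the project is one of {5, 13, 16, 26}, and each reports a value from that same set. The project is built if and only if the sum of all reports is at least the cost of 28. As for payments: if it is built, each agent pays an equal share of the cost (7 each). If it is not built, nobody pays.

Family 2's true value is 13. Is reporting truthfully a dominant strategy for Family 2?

Check each profile of the others' reports and compare truth against every alternative report.
Others report (5, 5, 5): truth gives 6, best alternative gives 6.
Others report (5, 5, 13): truth gives 6, best alternative gives 6.
Others report (5, 5, 16): truth gives 6, best alternative gives 6.
Others report (5, 5, 26): truth gives 6, best alternative gives 6.
Others report (5, 13, 5): truth gives 6, best alternative gives 6.
Others report (5, 13, 13): truth gives 6, best alternative gives 6.
(Remaining 58 profiles checked similarly; truth is weakly best in each.)
In every case the truthful report is at least as good as any alternative, so it is a dominant strategy.

Yes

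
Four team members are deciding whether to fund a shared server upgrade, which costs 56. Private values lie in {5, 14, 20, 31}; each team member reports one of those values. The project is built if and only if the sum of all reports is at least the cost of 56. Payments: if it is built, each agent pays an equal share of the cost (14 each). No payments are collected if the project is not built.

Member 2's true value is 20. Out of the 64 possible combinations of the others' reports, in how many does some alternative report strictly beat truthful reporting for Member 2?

6

Others report (5, 5, 20): truth gives 0; report 31 gives 6 > 0. Violating.
Others report (5, 14, 14): truth gives 0; report 31 gives 6 > 0. Violating.
Others report (5, 20, 5): truth gives 0; report 31 gives 6 > 0. Violating.
Others report (14, 5, 14): truth gives 0; report 31 gives 6 > 0. Violating.
Others report (5, 5, 5): truth gives 0; no alternative beats it.
Others report (5, 5, 14): truth gives 0; no alternative beats it.
(Checking all 64 profiles: 6 have a profitable deviation, 58 do not.)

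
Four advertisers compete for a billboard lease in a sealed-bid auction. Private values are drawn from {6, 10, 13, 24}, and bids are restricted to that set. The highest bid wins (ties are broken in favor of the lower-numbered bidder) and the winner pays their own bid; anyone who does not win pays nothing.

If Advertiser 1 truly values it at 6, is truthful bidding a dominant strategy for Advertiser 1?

Check each profile of the others' bids and compare truth against every alternative bid.
Others bid (6, 6, 6): truth gives 0, best alternative gives -4.
Others bid (6, 6, 10): truth gives 0, best alternative gives -4.
Others bid (6, 10, 6): truth gives 0, best alternative gives -4.
Others bid (6, 10, 10): truth gives 0, best alternative gives -4.
Others bid (10, 6, 6): truth gives 0, best alternative gives -4.
Others bid (10, 6, 10): truth gives 0, best alternative gives -4.
(Remaining 58 profiles checked similarly; truth is weakly best in each.)
In every case the truthful bid is at least as good as any alternative, so it is a dominant strategy.

Yes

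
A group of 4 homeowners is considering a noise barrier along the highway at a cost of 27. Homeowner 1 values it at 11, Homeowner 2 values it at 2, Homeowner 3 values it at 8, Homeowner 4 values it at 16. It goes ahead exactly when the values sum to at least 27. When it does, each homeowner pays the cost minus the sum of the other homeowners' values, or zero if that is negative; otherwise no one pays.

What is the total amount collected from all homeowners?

Total value 37 ≥ cost 27, so it is built.
Homeowner 1: others sum to 26; max(0, 27 - 26) = 1.
Homeowner 2: others sum to 35; max(0, 27 - 35) = 0.
Homeowner 3: others sum to 29; max(0, 27 - 29) = 0.
Homeowner 4: others sum to 21; max(0, 27 - 21) = 6.
Total collected = 1 + 0 + 0 + 6 = 7.

7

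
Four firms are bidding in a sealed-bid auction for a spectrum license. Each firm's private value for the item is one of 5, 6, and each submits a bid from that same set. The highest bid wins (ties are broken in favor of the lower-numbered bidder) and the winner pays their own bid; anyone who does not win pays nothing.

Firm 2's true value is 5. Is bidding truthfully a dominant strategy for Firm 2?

Check each profile of the others' bids and compare truth against every alternative bid.
Others bid (5, 5, 5): truth gives 0, best alternative gives -1.
Others bid (5, 5, 6): truth gives 0, best alternative gives -1.
Others bid (5, 6, 5): truth gives 0, best alternative gives -1.
Others bid (5, 6, 6): truth gives 0, best alternative gives -1.
Others bid (6, 5, 5): truth gives 0, best alternative gives 0.
Others bid (6, 5, 6): truth gives 0, best alternative gives 0.
(Remaining 2 profiles checked similarly; truth is weakly best in each.)
In every case the truthful bid is at least as good as any alternative, so it is a dominant strategy.

Yes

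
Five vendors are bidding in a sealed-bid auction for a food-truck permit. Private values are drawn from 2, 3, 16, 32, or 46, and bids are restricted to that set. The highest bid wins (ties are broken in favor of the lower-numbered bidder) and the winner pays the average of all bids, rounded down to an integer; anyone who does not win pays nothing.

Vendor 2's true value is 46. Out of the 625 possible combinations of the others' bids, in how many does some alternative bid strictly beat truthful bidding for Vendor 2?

Others bid (2, 2, 2, 2): truth gives 36; bid 3 gives 44 > 36. Violating.
Others bid (2, 2, 2, 3): truth gives 35; bid 3 gives 44 > 35. Violating.
Others bid (2, 2, 2, 16): truth gives 33; bid 16 gives 39 > 33. Violating.
Others bid (2, 2, 2, 32): truth gives 30; bid 32 gives 32 > 30. Violating.
Others bid (2, 2, 2, 46): truth gives 27; no alternative beats it.
Others bid (2, 2, 3, 46): truth gives 27; no alternative beats it.
(Checking all 625 profiles: 192 have a profitable deviation, 433 do not.)

192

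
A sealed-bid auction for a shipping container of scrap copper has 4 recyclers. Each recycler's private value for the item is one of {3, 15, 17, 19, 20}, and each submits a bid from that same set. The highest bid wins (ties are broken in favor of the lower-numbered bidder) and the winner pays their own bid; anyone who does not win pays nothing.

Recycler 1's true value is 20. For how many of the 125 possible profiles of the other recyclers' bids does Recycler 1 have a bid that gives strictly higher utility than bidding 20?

Others bid (3, 3, 3): truth gives 0; bid 3 gives 17 > 0. Violating.
Others bid (3, 3, 15): truth gives 0; bid 15 gives 5 > 0. Violating.
Others bid (3, 3, 17): truth gives 0; bid 17 gives 3 > 0. Violating.
Others bid (3, 3, 19): truth gives 0; bid 19 gives 1 > 0. Violating.
Others bid (3, 3, 20): truth gives 0; no alternative beats it.
Others bid (3, 15, 20): truth gives 0; no alternative beats it.
(Checking all 125 profiles: 64 have a profitable deviation, 61 do not.)

64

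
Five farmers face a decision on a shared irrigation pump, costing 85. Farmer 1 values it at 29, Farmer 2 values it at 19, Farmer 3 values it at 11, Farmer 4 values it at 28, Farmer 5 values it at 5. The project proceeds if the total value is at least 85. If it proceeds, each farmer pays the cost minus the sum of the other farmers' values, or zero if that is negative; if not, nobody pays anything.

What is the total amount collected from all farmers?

59

Total value 92 ≥ cost 85, so it is built.
Farmer 1: others sum to 63; max(0, 85 - 63) = 22.
Farmer 2: others sum to 73; max(0, 85 - 73) = 12.
Farmer 3: others sum to 81; max(0, 85 - 81) = 4.
Farmer 4: others sum to 64; max(0, 85 - 64) = 21.
Farmer 5: others sum to 87; max(0, 85 - 87) = 0.
Total collected = 22 + 12 + 4 + 21 + 0 = 59.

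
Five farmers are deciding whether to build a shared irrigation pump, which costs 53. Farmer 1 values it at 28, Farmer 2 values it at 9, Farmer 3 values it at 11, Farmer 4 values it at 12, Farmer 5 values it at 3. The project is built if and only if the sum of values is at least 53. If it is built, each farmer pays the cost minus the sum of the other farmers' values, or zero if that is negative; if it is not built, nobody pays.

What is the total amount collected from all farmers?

Total value 63 ≥ cost 53, so it is built.
Farmer 1: others sum to 35; max(0, 53 - 35) = 18.
Farmer 2: others sum to 54; max(0, 53 - 54) = 0.
Farmer 3: others sum to 52; max(0, 53 - 52) = 1.
Farmer 4: others sum to 51; max(0, 53 - 51) = 2.
Farmer 5: others sum to 60; max(0, 53 - 60) = 0.
Total collected = 18 + 0 + 1 + 2 + 0 = 21.

21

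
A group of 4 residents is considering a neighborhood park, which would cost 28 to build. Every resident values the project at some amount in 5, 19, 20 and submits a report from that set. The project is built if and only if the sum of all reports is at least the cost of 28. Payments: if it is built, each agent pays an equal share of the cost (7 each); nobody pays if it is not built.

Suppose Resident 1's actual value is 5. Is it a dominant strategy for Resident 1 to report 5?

Check each profile of the others' reports and compare truth against every alternative report.
Others report (5, 5, 5): truth gives 0, best alternative gives -2.
Others report (5, 5, 19): truth gives -2, best alternative gives -2.
Others report (5, 5, 20): truth gives -2, best alternative gives -2.
Others report (5, 19, 5): truth gives -2, best alternative gives -2.
Others report (5, 19, 19): truth gives -2, best alternative gives -2.
Others report (5, 19, 20): truth gives -2, best alternative gives -2.
(Remaining 21 profiles checked similarly; truth is weakly best in each.)
In every case the truthful report is at least as good as any alternative, so it is a dominant strategy.

Yes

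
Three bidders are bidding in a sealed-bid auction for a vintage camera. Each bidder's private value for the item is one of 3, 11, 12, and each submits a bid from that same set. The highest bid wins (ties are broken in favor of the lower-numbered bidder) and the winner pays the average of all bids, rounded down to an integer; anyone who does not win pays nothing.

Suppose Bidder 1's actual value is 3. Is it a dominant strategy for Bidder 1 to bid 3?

Check each profile of the others' bids and compare truth against every alternative bid.
Others bid (11, 11): truth gives 0, best alternative gives -8.
Others bid (3, 11): truth gives 0, best alternative gives -5.
Others bid (11, 3): truth gives 0, best alternative gives -5.
Others bid (3, 3): truth gives 0, best alternative gives -2.
Others bid (3, 12): truth gives 0, best alternative gives 0.
Others bid (11, 12): truth gives 0, best alternative gives 0.
(Remaining 3 profiles checked similarly; truth is weakly best in each.)
In every case the truthful bid is at least as good as any alternative, so it is a dominant strategy.

Yes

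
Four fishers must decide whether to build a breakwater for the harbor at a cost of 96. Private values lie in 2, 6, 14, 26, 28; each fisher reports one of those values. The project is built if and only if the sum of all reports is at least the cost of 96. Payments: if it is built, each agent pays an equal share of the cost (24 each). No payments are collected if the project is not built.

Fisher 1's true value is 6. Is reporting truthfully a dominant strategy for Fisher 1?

Check each profile of the others' reports and compare truth against every alternative report.
Others report (2, 2, 2): truth gives 0, best alternative gives 0.
Others report (2, 2, 6): truth gives 0, best alternative gives 0.
Others report (2, 2, 14): truth gives 0, best alternative gives 0.
Others report (2, 2, 26): truth gives 0, best alternative gives 0.
Others report (2, 2, 28): truth gives 0, best alternative gives 0.
Others report (2, 6, 2): truth gives 0, best alternative gives 0.
(Remaining 119 profiles checked similarly; truth is weakly best in each.)
In every case the truthful report is at least as good as any alternative, so it is a dominant strategy.

Yes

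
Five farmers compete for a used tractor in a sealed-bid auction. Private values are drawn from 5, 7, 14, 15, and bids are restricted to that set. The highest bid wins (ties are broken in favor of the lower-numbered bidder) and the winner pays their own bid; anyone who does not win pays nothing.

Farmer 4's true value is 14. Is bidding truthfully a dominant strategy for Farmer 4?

Consider the case where Farmer 1 bids 5, Farmer 2 bids 5, Farmer 3 bids 5 and Farmer 5 bids 5.
Truthful bid 14: wins, pays 14, utility 14 - 14 = 0.
Bid 7 instead: wins, pays 7, utility 14 - 7 = 7.
Since 7 > 0, bidding 7 is strictly better here, so truthful bidding is not dominant.

No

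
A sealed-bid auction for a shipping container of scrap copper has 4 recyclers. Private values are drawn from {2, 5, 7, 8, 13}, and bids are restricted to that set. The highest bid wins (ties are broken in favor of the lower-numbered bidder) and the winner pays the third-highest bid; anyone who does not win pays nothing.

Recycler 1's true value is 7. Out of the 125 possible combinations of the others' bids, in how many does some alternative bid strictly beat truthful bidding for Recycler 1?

Others bid (2, 2, 8): truth gives 0; bid 8 gives 5 > 0. Violating.
Others bid (2, 2, 13): truth gives 0; bid 13 gives 5 > 0. Violating.
Others bid (2, 5, 8): truth gives 0; bid 8 gives 2 > 0. Violating.
Others bid (2, 5, 13): truth gives 0; bid 13 gives 2 > 0. Violating.
Others bid (2, 2, 2): truth gives 5; no alternative beats it.
Others bid (2, 2, 5): truth gives 5; no alternative beats it.
(Checking all 125 profiles: 24 have a profitable deviation, 101 do not.)

24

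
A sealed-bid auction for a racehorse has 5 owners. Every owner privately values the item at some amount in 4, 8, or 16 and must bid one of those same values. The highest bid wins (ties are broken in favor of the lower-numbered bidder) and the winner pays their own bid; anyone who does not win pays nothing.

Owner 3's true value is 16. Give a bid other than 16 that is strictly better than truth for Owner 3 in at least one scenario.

Suppose Owner 1 bids 4, Owner 2 bids 4, Owner 4 bids 4 and Owner 5 bids 4.
Bid 16: wins, pays 16, utility 16 - 16 = 0.
Bid 8: wins, pays 8, utility 16 - 8 = 8.
So bidding 8 beats truth here (8 > 0).

8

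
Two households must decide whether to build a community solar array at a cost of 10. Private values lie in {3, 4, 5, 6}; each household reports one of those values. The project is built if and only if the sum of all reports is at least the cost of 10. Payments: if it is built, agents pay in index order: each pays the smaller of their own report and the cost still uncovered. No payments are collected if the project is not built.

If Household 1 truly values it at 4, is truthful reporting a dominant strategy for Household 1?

Yes

Check each profile of the others' reports and compare truth against every alternative report.
Others report (3): truth gives 0, best alternative gives 0.
Others report (4): truth gives 0, best alternative gives 0.
Others report (5): truth gives 0, best alternative gives 0.
Others report (6): truth gives 0, best alternative gives 0.
In every case the truthful report is at least as good as any alternative, so it is a dominant strategy.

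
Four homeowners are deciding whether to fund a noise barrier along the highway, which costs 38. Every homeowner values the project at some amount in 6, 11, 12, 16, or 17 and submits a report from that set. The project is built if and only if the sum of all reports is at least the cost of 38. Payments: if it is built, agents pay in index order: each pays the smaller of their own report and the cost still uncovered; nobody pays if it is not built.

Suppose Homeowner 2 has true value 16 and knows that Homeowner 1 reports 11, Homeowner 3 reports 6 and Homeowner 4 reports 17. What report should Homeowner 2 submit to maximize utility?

6

Report 6: project built, pays 6, utility 16 - 6 = 10.
Report 11: project built, pays 11, utility 16 - 11 = 5.
Report 12: project built, pays 12, utility 16 - 12 = 4.
Report 16: project built, pays 16, utility 16 - 16 = 0.
Report 17: project built, pays 17, utility 16 - 17 = -1.
The best choice is 6 with utility 10.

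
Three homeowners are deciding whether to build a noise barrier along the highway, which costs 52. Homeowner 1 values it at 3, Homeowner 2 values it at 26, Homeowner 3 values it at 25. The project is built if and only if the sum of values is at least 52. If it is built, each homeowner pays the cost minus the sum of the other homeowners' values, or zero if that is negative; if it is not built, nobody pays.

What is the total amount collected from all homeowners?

Total value 54 ≥ cost 52, so it is built.
Homeowner 1: others sum to 51; max(0, 52 - 51) = 1.
Homeowner 2: others sum to 28; max(0, 52 - 28) = 24.
Homeowner 3: others sum to 29; max(0, 52 - 29) = 23.
Total collected = 1 + 24 + 23 = 48.

48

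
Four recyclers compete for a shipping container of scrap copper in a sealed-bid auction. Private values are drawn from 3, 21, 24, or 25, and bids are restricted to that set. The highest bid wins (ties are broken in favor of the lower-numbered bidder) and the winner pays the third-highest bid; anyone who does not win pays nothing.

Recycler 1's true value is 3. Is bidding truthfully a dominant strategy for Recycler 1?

Check each profile of the others' bids and compare truth against every alternative bid.
Others bid (3, 21, 21): truth gives 0, best alternative gives -18.
Others bid (21, 3, 21): truth gives 0, best alternative gives -18.
Others bid (21, 21, 3): truth gives 0, best alternative gives -18.
Others bid (21, 21, 21): truth gives 0, best alternative gives -18.
Others bid (3, 3, 3): truth gives 0, best alternative gives 0.
Others bid (3, 3, 21): truth gives 0, best alternative gives 0.
(Remaining 58 profiles checked similarly; truth is weakly best in each.)
In every case the truthful bid is at least as good as any alternative, so it is a dominant strategy.

Yes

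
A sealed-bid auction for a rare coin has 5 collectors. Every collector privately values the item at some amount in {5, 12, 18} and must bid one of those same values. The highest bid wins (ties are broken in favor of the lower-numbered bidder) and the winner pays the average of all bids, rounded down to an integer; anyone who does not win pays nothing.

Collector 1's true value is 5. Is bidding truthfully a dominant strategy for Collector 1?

Yes

Check each profile of the others' bids and compare truth against every alternative bid.
Others bid (12, 12, 12, 12): truth gives 0, best alternative gives -7.
Others bid (5, 12, 12, 12): truth gives 0, best alternative gives -5.
Others bid (12, 5, 12, 12): truth gives 0, best alternative gives -5.
Others bid (12, 12, 5, 12): truth gives 0, best alternative gives -5.
Others bid (12, 12, 12, 5): truth gives 0, best alternative gives -5.
Others bid (5, 5, 12, 12): truth gives 0, best alternative gives -4.
(Remaining 75 profiles checked similarly; truth is weakly best in each.)
In every case the truthful bid is at least as good as any alternative, so it is a dominant strategy.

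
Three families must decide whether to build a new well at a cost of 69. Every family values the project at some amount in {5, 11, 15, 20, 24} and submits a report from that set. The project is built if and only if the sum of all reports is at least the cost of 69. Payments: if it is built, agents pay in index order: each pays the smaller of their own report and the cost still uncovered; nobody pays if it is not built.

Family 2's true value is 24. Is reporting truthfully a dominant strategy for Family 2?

Yes

Check each profile of the others' reports and compare truth against every alternative report.
Others report (5, 5): truth gives 0, best alternative gives 0.
Others report (5, 11): truth gives 0, best alternative gives 0.
Others report (5, 15): truth gives 0, best alternative gives 0.
Others report (5, 20): truth gives 0, best alternative gives 0.
Others report (5, 24): truth gives 0, best alternative gives 0.
Others report (11, 5): truth gives 0, best alternative gives 0.
(Remaining 19 profiles checked similarly; truth is weakly best in each.)
In every case the truthful report is at least as good as any alternative, so it is a dominant strategy.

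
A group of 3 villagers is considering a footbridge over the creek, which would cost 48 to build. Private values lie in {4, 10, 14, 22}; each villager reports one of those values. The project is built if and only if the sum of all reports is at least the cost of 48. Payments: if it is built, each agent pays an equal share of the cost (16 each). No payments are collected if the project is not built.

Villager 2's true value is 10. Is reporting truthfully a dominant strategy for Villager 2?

Yes

Check each profile of the others' reports and compare truth against every alternative report.
Others report (22, 22): truth gives -6, best alternative gives -6.
Others report (4, 4): truth gives 0, best alternative gives 0.
Others report (4, 10): truth gives 0, best alternative gives 0.
Others report (4, 14): truth gives 0, best alternative gives 0.
Others report (4, 22): truth gives 0, best alternative gives 0.
Others report (10, 4): truth gives 0, best alternative gives 0.
(Remaining 10 profiles checked similarly; truth is weakly best in each.)
In every case the truthful report is at least as good as any alternative, so it is a dominant strategy.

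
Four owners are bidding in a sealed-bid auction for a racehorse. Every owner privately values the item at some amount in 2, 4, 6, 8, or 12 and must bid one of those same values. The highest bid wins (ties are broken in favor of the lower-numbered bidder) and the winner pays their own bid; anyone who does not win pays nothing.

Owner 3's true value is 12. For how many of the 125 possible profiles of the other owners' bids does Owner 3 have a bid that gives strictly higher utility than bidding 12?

Others bid (2, 2, 2): truth gives 0; bid 4 gives 8 > 0. Violating.
Others bid (2, 2, 4): truth gives 0; bid 4 gives 8 > 0. Violating.
Others bid (2, 2, 6): truth gives 0; bid 6 gives 6 > 0. Violating.
Others bid (2, 2, 8): truth gives 0; bid 8 gives 4 > 0. Violating.
Others bid (2, 2, 12): truth gives 0; no alternative beats it.
Others bid (2, 4, 12): truth gives 0; no alternative beats it.
(Checking all 125 profiles: 36 have a profitable deviation, 89 do not.)

36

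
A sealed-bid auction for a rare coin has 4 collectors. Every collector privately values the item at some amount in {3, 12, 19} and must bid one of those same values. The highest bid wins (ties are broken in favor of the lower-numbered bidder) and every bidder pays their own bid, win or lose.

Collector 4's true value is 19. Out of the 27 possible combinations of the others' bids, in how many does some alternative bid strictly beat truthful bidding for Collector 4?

20

Others bid (3, 3, 3): truth gives 0; bid 12 gives 7 > 0. Violating.
Others bid (3, 3, 19): truth gives -19; bid 3 gives -3 > -19. Violating.
Others bid (3, 12, 19): truth gives -19; bid 3 gives -3 > -19. Violating.
Others bid (3, 19, 3): truth gives -19; bid 3 gives -3 > -19. Violating.
Others bid (3, 3, 12): truth gives 0; no alternative beats it.
Others bid (3, 12, 3): truth gives 0; no alternative beats it.
(Checking all 27 profiles: 20 have a profitable deviation, 7 do not.)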